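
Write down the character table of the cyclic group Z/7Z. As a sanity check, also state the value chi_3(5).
Character table of Z/7Z (irreps indexed chi_0,...,chi_6 with chi_k(m) = zeta_7^(k*m), zeta_7 = exp(2*pi*i/7)):
  irrep \ class  {0} (size 1)  {1} (size 1)    {2} (size 1)    {3} (size 1)    {4} (size 1)    {5} (size 1)    {6} (size 1)  
  chi_0          1             1               1               1               1               1               1             
  chi_1          1             exp(2*I*pi/7)   exp(4*I*pi/7)   exp(6*I*pi/7)   exp(-6*I*pi/7)  exp(-4*I*pi/7)  exp(-2*I*pi/7)
  chi_2          1             exp(4*I*pi/7)   exp(-6*I*pi/7)  exp(-2*I*pi/7)  exp(2*I*pi/7)   exp(6*I*pi/7)   exp(-4*I*pi/7)
  chi_3          1             exp(6*I*pi/7)   exp(-2*I*pi/7)  exp(4*I*pi/7)   exp(-4*I*pi/7)  exp(2*I*pi/7)   exp(-6*I*pi/7)
  chi_4          1             exp(-6*I*pi/7)  exp(2*I*pi/7)   exp(-4*I*pi/7)  exp(4*I*pi/7)   exp(-2*I*pi/7)  exp(6*I*pi/7) 
  chi_5          1             exp(-4*I*pi/7)  exp(6*I*pi/7)   exp(2*I*pi/7)   exp(-2*I*pi/7)  exp(-6*I*pi/7)  exp(4*I*pi/7) 
  chi_6          1             exp(-2*I*pi/7)  exp(-4*I*pi/7)  exp(-6*I*pi/7)  exp(6*I*pi/7)   exp(4*I*pi/7)   exp(2*I*pi/7) 

Spot check: chi_3(5) = zeta_7^(3*5) = zeta_7^15 = exp(2*I*pi/7).

Details: Z/7Z is abelian, so all 7 irreducible complex representations are 1-dimensional. They are given by chi_k(m) = zeta_7^(k*m) for k = 0,...,6. Row orthogonality: sum_m chi_k(m) conj(chi_l(m)) = 7 * [k = l].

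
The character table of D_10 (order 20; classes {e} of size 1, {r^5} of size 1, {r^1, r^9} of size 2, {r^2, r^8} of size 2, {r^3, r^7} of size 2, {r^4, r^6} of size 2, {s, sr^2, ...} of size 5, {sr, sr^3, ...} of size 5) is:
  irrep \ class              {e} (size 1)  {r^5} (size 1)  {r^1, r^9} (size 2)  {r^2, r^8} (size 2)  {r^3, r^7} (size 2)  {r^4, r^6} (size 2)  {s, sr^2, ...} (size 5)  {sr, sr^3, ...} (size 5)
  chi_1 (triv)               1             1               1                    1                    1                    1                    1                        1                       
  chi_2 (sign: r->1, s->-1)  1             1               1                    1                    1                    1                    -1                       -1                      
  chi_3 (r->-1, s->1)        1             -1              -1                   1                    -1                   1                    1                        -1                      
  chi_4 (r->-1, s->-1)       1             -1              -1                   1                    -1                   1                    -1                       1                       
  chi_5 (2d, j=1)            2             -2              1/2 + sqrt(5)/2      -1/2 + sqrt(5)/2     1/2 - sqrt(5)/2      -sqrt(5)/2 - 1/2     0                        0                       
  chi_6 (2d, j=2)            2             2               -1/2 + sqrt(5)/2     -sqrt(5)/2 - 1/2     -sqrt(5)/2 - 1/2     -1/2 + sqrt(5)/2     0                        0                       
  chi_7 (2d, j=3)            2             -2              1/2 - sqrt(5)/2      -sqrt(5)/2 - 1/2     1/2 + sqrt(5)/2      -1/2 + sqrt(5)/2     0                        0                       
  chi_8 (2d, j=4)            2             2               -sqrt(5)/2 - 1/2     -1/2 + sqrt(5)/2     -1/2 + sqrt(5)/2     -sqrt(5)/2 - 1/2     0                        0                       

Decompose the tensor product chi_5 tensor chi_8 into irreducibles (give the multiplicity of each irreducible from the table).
chi_5 tensor chi_8 = chi_3 + chi_4 + chi_7 (all other irreducibles have multiplicity 0).

Working: The character of a tensor product is the pointwise product (chi_5 * chi_8)(C) = chi_5(C) * chi_8(C):
  {e}: (2)*(2), {r^5}: (-2)*(2), {r^1, r^9}: (1/2 + sqrt(5)/2)*(-sqrt(5)/2 - 1/2), {r^2, r^8}: (-1/2 + sqrt(5)/2)*(-1/2 + sqrt(5)/2), {r^3, r^7}: (1/2 - sqrt(5)/2)*(-1/2 + sqrt(5)/2), {r^4, r^6}: (-sqrt(5)/2 - 1/2)*(-sqrt(5)/2 - 1/2), {s, sr^2, ...}: (0)*(0), {sr, sr^3, ...}: (0)*(0)
so (chi_5 * chi_8) takes values
  {e} -> 4, {r^5} -> -4, {r^1, r^9} -> -3/2 - sqrt(5)/2, {r^2, r^8} -> 3/2 - sqrt(5)/2, {r^3, r^7} -> -3/2 + sqrt(5)/2, {r^4, r^6} -> sqrt(5)/2 + 3/2, {s, sr^2, ...} -> 0, {sr, sr^3, ...} -> 0.
Now take the inner product of this character with each irreducible chi from the table, <chi_5*chi_8, chi> = (1/20) sum_C |C| (chi_5*chi_8)(C) conj(chi(C)):
  <chi_5*chi_8, chi_1> = (1/20)[1*(4)*conj(1) + 1*(-4)*conj(1) + 2*(-3/2 - sqrt(5)/2)*conj(1) + 2*(3/2 - sqrt(5)/2)*conj(1) + 2*(-3/2 + sqrt(5)/2)*conj(1) + 2*(sqrt(5)/2 + 3/2)*conj(1) + 5*(0)*conj(1) + 5*(0)*conj(1)]
      = (1/20)[(4) + (-4) + (-3 - sqrt(5)) + (3 - sqrt(5)) + (-3 + sqrt(5)) + (sqrt(5) + 3) + (0) + (0)] = 0/20 = 0
  <chi_5*chi_8, chi_2> = (1/20)[1*(4)*conj(1) + 1*(-4)*conj(1) + 2*(-3/2 - sqrt(5)/2)*conj(1) + 2*(3/2 - sqrt(5)/2)*conj(1) + 2*(-3/2 + sqrt(5)/2)*conj(1) + 2*(sqrt(5)/2 + 3/2)*conj(1) + 5*(0)*conj(-1) + 5*(0)*conj(-1)]
      = (1/20)[(4) + (-4) + (-3 - sqrt(5)) + (3 - sqrt(5)) + (-3 + sqrt(5)) + (sqrt(5) + 3) + (0) + (0)] = 0/20 = 0
  <chi_5*chi_8, chi_3> = (1/20)[1*(4)*conj(1) + 1*(-4)*conj(-1) + 2*(-3/2 - sqrt(5)/2)*conj(-1) + 2*(3/2 - sqrt(5)/2)*conj(1) + 2*(-3/2 + sqrt(5)/2)*conj(-1) + 2*(sqrt(5)/2 + 3/2)*conj(1) + 5*(0)*conj(1) + 5*(0)*conj(-1)]
      = (1/20)[(4) + (4) + (sqrt(5) + 3) + (3 - sqrt(5)) + (3 - sqrt(5)) + (sqrt(5) + 3) + (0) + (0)] = 20/20 = 1
  <chi_5*chi_8, chi_4> = (1/20)[1*(4)*conj(1) + 1*(-4)*conj(-1) + 2*(-3/2 - sqrt(5)/2)*conj(-1) + 2*(3/2 - sqrt(5)/2)*conj(1) + 2*(-3/2 + sqrt(5)/2)*conj(-1) + 2*(sqrt(5)/2 + 3/2)*conj(1) + 5*(0)*conj(-1) + 5*(0)*conj(1)]
      = (1/20)[(4) + (4) + (sqrt(5) + 3) + (3 - sqrt(5)) + (3 - sqrt(5)) + (sqrt(5) + 3) + (0) + (0)] = 20/20 = 1
  <chi_5*chi_8, chi_5> = (1/20)[1*(4)*conj(2) + 1*(-4)*conj(-2) + 2*(-3/2 - sqrt(5)/2)*conj(1/2 + sqrt(5)/2) + 2*(3/2 - sqrt(5)/2)*conj(-1/2 + sqrt(5)/2) + 2*(-3/2 + sqrt(5)/2)*conj(1/2 - sqrt(5)/2) + 2*(sqrt(5)/2 + 3/2)*conj(-sqrt(5)/2 - 1/2) + 5*(0)*conj(0) + 5*(0)*conj(0)]
      = (1/20)[(8) + (8) + (-2*sqrt(5) - 4) + (-4 + 2*sqrt(5)) + (-4 + 2*sqrt(5)) + (-2*sqrt(5) - 4) + (0) + (0)] = 0/20 = 0
  <chi_5*chi_8, chi_6> = (1/20)[1*(4)*conj(2) + 1*(-4)*conj(2) + 2*(-3/2 - sqrt(5)/2)*conj(-1/2 + sqrt(5)/2) + 2*(3/2 - sqrt(5)/2)*conj(-sqrt(5)/2 - 1/2) + 2*(-3/2 + sqrt(5)/2)*conj(-sqrt(5)/2 - 1/2) + 2*(sqrt(5)/2 + 3/2)*conj(-1/2 + sqrt(5)/2) + 5*(0)*conj(0) + 5*(0)*conj(0)]
      = (1/20)[(8) + (-8) + (-sqrt(5) - 1) + (1 - sqrt(5)) + (-1 + sqrt(5)) + (1 + sqrt(5)) + (0) + (0)] = 0/20 = 0
  <chi_5*chi_8, chi_7> = (1/20)[1*(4)*conj(2) + 1*(-4)*conj(-2) + 2*(-3/2 - sqrt(5)/2)*conj(1/2 - sqrt(5)/2) + 2*(3/2 - sqrt(5)/2)*conj(-sqrt(5)/2 - 1/2) + 2*(-3/2 + sqrt(5)/2)*conj(1/2 + sqrt(5)/2) + 2*(sqrt(5)/2 + 3/2)*conj(-1/2 + sqrt(5)/2) + 5*(0)*conj(0) + 5*(0)*conj(0)]
      = (1/20)[(8) + (8) + (1 + sqrt(5)) + (1 - sqrt(5)) + (1 - sqrt(5)) + (1 + sqrt(5)) + (0) + (0)] = 20/20 = 1
  <chi_5*chi_8, chi_8> = (1/20)[1*(4)*conj(2) + 1*(-4)*conj(2) + 2*(-3/2 - sqrt(5)/2)*conj(-sqrt(5)/2 - 1/2) + 2*(3/2 - sqrt(5)/2)*conj(-1/2 + sqrt(5)/2) + 2*(-3/2 + sqrt(5)/2)*conj(-1/2 + sqrt(5)/2) + 2*(sqrt(5)/2 + 3/2)*conj(-sqrt(5)/2 - 1/2) + 5*(0)*conj(0) + 5*(0)*conj(0)]
      = (1/20)[(8) + (-8) + (4 + 2*sqrt(5)) + (-4 + 2*sqrt(5)) + (4 - 2*sqrt(5)) + (-2*sqrt(5) - 4) + (0) + (0)] = 0/20 = 0
Hence the multiplicities are chi_3: 1, chi_4: 1, chi_7: 1. Dimension check: dim(chi_5)*dim(chi_8) = 2*2 = 4 and sum (mult * dim) = 1*1 + 1*1 + 1*2 = 4.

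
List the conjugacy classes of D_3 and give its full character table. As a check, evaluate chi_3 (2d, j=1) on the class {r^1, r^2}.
Conjugacy classes: {e} of size 1, {r^1, r^2} of size 2, {s, sr, ..., sr^2} of size 3.
Character table:
  irrep \ class              {e} (size 1)  {r^1, r^2} (size 2)  {s, sr, ..., sr^2} (size 3)
  chi_1 (triv)               1             1                    1                          
  chi_2 (sign: r->1, s->-1)  1             1                    -1                         
  chi_3 (2d, j=1)            2             -1                   0                          

Spot check: chi_3 (2d, j=1) on {r^1, r^2} = -1.

Reasoning: D_3 has order 2*3 = 6 with 3 conjugacy classes, hence 3 irreducibles. Sum of squared dims 1 + 1 + 4 = 6 = |G|. Linear characters come from the abelianisation; the 2-dimensional irreps have character r^k -> 2*cos(2*pi*j*k/3), reflections -> 0.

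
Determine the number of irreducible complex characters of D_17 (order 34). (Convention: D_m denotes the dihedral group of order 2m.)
10

Solution. The number of irreducible complex representations of a finite group equals its number of conjugacy classes. D_17 has 10 conjugacy classes ((n+3)/2 for n odd), so D_17 (order 34) has exactly 10 irreducible complex representations.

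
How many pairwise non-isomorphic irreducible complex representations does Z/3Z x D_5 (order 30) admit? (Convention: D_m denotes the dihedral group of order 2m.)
12

Working: The number of irreducible complex representations of a finite group equals its number of conjugacy classes. For a direct product, #classes(G x H) = #classes(G) * #classes(H). Z/3Z has 3 classes (abelian), D_5 has 4 classes, so 3 * 4 = 12, so Z/3Z x D_5 (order 30) has exactly 12 irreducible complex representations.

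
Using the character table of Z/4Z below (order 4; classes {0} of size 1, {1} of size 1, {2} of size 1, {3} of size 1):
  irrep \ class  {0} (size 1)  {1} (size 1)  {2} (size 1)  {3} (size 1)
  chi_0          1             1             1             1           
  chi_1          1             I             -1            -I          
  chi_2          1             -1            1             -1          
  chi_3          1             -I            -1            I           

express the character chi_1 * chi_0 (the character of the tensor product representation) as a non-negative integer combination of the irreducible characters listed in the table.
chi_1 tensor chi_0 = chi_1 (all other irreducibles have multiplicity 0).

Derivation: The character of a tensor product is the pointwise product (chi_1 * chi_0)(C) = chi_1(C) * chi_0(C):
  {0}: (1)*(1), {1}: (I)*(1), {2}: (-1)*(1), {3}: (-I)*(1)
so (chi_1 * chi_0) takes values
  {0} -> 1, {1} -> I, {2} -> -1, {3} -> -I.
Now take the inner product of this character with each irreducible chi from the table, <chi_1*chi_0, chi> = (1/4) sum_C |C| (chi_1*chi_0)(C) conj(chi(C)):
  <chi_1*chi_0, chi_0> = (1/4)[1*(1)*conj(1) + 1*(I)*conj(1) + 1*(-1)*conj(1) + 1*(-I)*conj(1)]
      = (1/4)[(1) + (I) + (-1) + (-I)] = 0/4 = 0
  <chi_1*chi_0, chi_1> = (1/4)[1*(1)*conj(1) + 1*(I)*conj(I) + 1*(-1)*conj(-1) + 1*(-I)*conj(-I)]
      = (1/4)[(1) + (1) + (1) + (1)] = 4/4 = 1
  <chi_1*chi_0, chi_2> = (1/4)[1*(1)*conj(1) + 1*(I)*conj(-1) + 1*(-1)*conj(1) + 1*(-I)*conj(-1)]
      = (1/4)[(1) + (-I) + (-1) + (I)] = 0/4 = 0
  <chi_1*chi_0, chi_3> = (1/4)[1*(1)*conj(1) + 1*(I)*conj(-I) + 1*(-1)*conj(-1) + 1*(-I)*conj(I)]
      = (1/4)[(1) + (-1) + (1) + (-1)] = 0/4 = 0
(Exp terms are combined using exp(i*s)*conj(exp(i*t)) = exp(i*(s-t)), and sums of them are collapsed using the identity that for every m > 1 the m distinct m-th roots of unity sum to 0, e.g. 1 + exp(2*I*pi/3) + exp(-2*I*pi/3) = 0.)
Hence the multiplicities are chi_1: 1. Dimension check: dim(chi_1)*dim(chi_0) = 1*1 = 1 and sum (mult * dim) = 1*1 = 1.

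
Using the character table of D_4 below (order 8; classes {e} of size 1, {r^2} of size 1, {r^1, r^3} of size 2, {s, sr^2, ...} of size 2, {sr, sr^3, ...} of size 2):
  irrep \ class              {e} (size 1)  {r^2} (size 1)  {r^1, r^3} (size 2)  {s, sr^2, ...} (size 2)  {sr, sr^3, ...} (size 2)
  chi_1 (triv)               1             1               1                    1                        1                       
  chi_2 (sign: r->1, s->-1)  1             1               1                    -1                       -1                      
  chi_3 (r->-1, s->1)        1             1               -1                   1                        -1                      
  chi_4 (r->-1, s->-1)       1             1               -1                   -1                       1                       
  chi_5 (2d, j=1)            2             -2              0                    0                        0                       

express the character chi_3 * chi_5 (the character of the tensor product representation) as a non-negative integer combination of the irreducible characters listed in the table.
chi_3 tensor chi_5 = chi_5 (all other irreducibles have multiplicity 0).

Why: The character of a tensor product is the pointwise product (chi_3 * chi_5)(C) = chi_3(C) * chi_5(C):
  {e}: (1)*(2), {r^2}: (1)*(-2), {r^1, r^3}: (-1)*(0), {s, sr^2, ...}: (1)*(0), {sr, sr^3, ...}: (-1)*(0)
so (chi_3 * chi_5) takes values
  {e} -> 2, {r^2} -> -2, {r^1, r^3} -> 0, {s, sr^2, ...} -> 0, {sr, sr^3, ...} -> 0.
Now take the inner product of this character with each irreducible chi from the table, <chi_3*chi_5, chi> = (1/8) sum_C |C| (chi_3*chi_5)(C) conj(chi(C)):
  <chi_3*chi_5, chi_1> = (1/8)[1*(2)*conj(1) + 1*(-2)*conj(1) + 2*(0)*conj(1) + 2*(0)*conj(1) + 2*(0)*conj(1)]
      = (1/8)[(2) + (-2) + (0) + (0) + (0)] = 0/8 = 0
  <chi_3*chi_5, chi_2> = (1/8)[1*(2)*conj(1) + 1*(-2)*conj(1) + 2*(0)*conj(1) + 2*(0)*conj(-1) + 2*(0)*conj(-1)]
      = (1/8)[(2) + (-2) + (0) + (0) + (0)] = 0/8 = 0
  <chi_3*chi_5, chi_3> = (1/8)[1*(2)*conj(1) + 1*(-2)*conj(1) + 2*(0)*conj(-1) + 2*(0)*conj(1) + 2*(0)*conj(-1)]
      = (1/8)[(2) + (-2) + (0) + (0) + (0)] = 0/8 = 0
  <chi_3*chi_5, chi_4> = (1/8)[1*(2)*conj(1) + 1*(-2)*conj(1) + 2*(0)*conj(-1) + 2*(0)*conj(-1) + 2*(0)*conj(1)]
      = (1/8)[(2) + (-2) + (0) + (0) + (0)] = 0/8 = 0
  <chi_3*chi_5, chi_5> = (1/8)[1*(2)*conj(2) + 1*(-2)*conj(-2) + 2*(0)*conj(0) + 2*(0)*conj(0) + 2*(0)*conj(0)]
      = (1/8)[(4) + (4) + (0) + (0) + (0)] = 8/8 = 1
Hence the multiplicities are chi_5: 1. Dimension check: dim(chi_3)*dim(chi_5) = 1*2 = 2 and sum (mult * dim) = 1*2 = 2.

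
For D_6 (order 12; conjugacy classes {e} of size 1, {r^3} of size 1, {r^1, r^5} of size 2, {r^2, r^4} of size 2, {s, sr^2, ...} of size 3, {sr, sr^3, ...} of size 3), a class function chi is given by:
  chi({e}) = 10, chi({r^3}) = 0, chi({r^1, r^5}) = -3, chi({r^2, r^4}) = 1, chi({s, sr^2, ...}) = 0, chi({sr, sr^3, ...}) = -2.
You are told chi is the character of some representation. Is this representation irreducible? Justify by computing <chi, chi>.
Not irreducible (reducible): <chi, chi> = 11 > 1.

Derivation: <chi, chi> = (1/|G|) sum_C |C| * |chi(C)|^2 = (1/12)[1*|10|^2 + 1*|0|^2 + 2*|-3|^2 + 2*|1|^2 + 3*|0|^2 + 3*|-2|^2]
  = (1/12)[(100) + (0) + (18) + (2) + (0) + (12)] = 132/12 = 11.
A character is irreducible iff <chi, chi> = 1, so this representation is reducible.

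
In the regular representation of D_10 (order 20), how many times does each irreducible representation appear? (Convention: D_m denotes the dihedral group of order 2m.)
Each irreducible V_i of dimension d_i appears with multiplicity d_i, i.e. rho_reg = (direct sum over all irreducibles V_i) d_i V_i. The irreducible dimensions for D_10 are 1, 1, 1, 1, 2, 2, 2, 2: 4 irreducibles of dimension 1, each with multiplicity 1; 4 irreducibles of dimension 2, each with multiplicity 2. Total dimension 4*1*1 + 4*2*2 = 20 = |G|.

Justification: General theorem: in the regular representation of a finite group G, each irreducible appears with multiplicity equal to its dimension. Check: dim(rho_reg) = sum d_i^2 = 1 + 1 + 1 + 1 + 4 + 4 + 4 + 4 = 20 = |G|.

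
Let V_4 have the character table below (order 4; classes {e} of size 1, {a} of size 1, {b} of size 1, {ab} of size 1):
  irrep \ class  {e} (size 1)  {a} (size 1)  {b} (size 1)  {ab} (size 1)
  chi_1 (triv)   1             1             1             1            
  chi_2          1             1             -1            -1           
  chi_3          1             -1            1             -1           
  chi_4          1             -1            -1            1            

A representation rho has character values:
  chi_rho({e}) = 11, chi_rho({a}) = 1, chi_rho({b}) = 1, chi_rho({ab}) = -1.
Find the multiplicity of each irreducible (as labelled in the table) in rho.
Multiplicities: chi_1: 3, chi_2: 3, chi_3: 3, chi_4: 2.

Details: Use <chi_rho, chi> = (1/|G|) sum_C |C| * chi_rho(C) * conj(chi(C)) with |G| = 4 for each irreducible chi in the table:
  <chi_rho, chi_1> = (1/4)[1*(11)*conj(1) + 1*(1)*conj(1) + 1*(1)*conj(1) + 1*(-1)*conj(1)]
      = (1/4)[(11) + (1) + (1) + (-1)] = 12/4 = 3
  <chi_rho, chi_2> = (1/4)[1*(11)*conj(1) + 1*(1)*conj(1) + 1*(1)*conj(-1) + 1*(-1)*conj(-1)]
      = (1/4)[(11) + (1) + (-1) + (1)] = 12/4 = 3
  <chi_rho, chi_3> = (1/4)[1*(11)*conj(1) + 1*(1)*conj(-1) + 1*(1)*conj(1) + 1*(-1)*conj(-1)]
      = (1/4)[(11) + (-1) + (1) + (1)] = 12/4 = 3
  <chi_rho, chi_4> = (1/4)[1*(11)*conj(1) + 1*(1)*conj(-1) + 1*(1)*conj(-1) + 1*(-1)*conj(1)]
      = (1/4)[(11) + (-1) + (-1) + (-1)] = 8/4 = 2
Dimension check: dim(rho) = sum (mult * dim) = 3*1 + 3*1 + 3*1 + 2*1 = 11 = chi_rho(e) = 11.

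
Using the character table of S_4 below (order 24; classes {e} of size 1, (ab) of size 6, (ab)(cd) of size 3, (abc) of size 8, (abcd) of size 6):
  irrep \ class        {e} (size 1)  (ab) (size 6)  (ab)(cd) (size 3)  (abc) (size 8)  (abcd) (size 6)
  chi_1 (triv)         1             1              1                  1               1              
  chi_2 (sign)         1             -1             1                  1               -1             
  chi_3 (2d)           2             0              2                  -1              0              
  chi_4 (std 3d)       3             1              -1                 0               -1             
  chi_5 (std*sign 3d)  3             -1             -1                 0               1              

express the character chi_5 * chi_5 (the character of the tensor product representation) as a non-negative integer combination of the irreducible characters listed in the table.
chi_5 tensor chi_5 = chi_1 + chi_3 + chi_4 + chi_5 (all other irreducibles have multiplicity 0).

Argument: The character of a tensor product is the pointwise product (chi_5 * chi_5)(C) = chi_5(C) * chi_5(C):
  {e}: (3)*(3), (ab): (-1)*(-1), (ab)(cd): (-1)*(-1), (abc): (0)*(0), (abcd): (1)*(1)
so (chi_5 * chi_5) takes values
  {e} -> 9, (ab) -> 1, (ab)(cd) -> 1, (abc) -> 0, (abcd) -> 1.
Now take the inner product of this character with each irreducible chi from the table, <chi_5*chi_5, chi> = (1/24) sum_C |C| (chi_5*chi_5)(C) conj(chi(C)):
  <chi_5*chi_5, chi_1> = (1/24)[1*(9)*conj(1) + 6*(1)*conj(1) + 3*(1)*conj(1) + 8*(0)*conj(1) + 6*(1)*conj(1)]
      = (1/24)[(9) + (6) + (3) + (0) + (6)] = 24/24 = 1
  <chi_5*chi_5, chi_2> = (1/24)[1*(9)*conj(1) + 6*(1)*conj(-1) + 3*(1)*conj(1) + 8*(0)*conj(1) + 6*(1)*conj(-1)]
      = (1/24)[(9) + (-6) + (3) + (0) + (-6)] = 0/24 = 0
  <chi_5*chi_5, chi_3> = (1/24)[1*(9)*conj(2) + 6*(1)*conj(0) + 3*(1)*conj(2) + 8*(0)*conj(-1) + 6*(1)*conj(0)]
      = (1/24)[(18) + (0) + (6) + (0) + (0)] = 24/24 = 1
  <chi_5*chi_5, chi_4> = (1/24)[1*(9)*conj(3) + 6*(1)*conj(1) + 3*(1)*conj(-1) + 8*(0)*conj(0) + 6*(1)*conj(-1)]
      = (1/24)[(27) + (6) + (-3) + (0) + (-6)] = 24/24 = 1
  <chi_5*chi_5, chi_5> = (1/24)[1*(9)*conj(3) + 6*(1)*conj(-1) + 3*(1)*conj(-1) + 8*(0)*conj(0) + 6*(1)*conj(1)]
      = (1/24)[(27) + (-6) + (-3) + (0) + (6)] = 24/24 = 1
Hence the multiplicities are chi_1: 1, chi_3: 1, chi_4: 1, chi_5: 1. Dimension check: dim(chi_5)*dim(chi_5) = 3*3 = 9 and sum (mult * dim) = 1*1 + 1*2 + 1*3 + 1*3 = 9.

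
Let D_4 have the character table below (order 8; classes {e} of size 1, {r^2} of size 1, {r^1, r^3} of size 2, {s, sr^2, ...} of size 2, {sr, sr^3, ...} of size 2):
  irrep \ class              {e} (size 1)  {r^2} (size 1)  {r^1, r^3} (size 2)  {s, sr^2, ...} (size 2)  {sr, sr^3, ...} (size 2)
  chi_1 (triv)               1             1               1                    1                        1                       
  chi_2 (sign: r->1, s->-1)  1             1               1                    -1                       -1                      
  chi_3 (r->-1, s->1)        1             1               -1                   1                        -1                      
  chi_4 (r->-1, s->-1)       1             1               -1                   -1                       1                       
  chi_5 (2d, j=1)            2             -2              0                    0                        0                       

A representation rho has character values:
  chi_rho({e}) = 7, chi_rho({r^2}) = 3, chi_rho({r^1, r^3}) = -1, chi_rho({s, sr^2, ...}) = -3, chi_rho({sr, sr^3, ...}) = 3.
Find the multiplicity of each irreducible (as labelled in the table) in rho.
Multiplicities: chi_1: 1, chi_2: 1, chi_3: 0, chi_4: 3, chi_5: 1.

Reasoning: Use <chi_rho, chi> = (1/|G|) sum_C |C| * chi_rho(C) * conj(chi(C)) with |G| = 8 for each irreducible chi in the table:
  <chi_rho, chi_1> = (1/8)[1*(7)*conj(1) + 1*(3)*conj(1) + 2*(-1)*conj(1) + 2*(-3)*conj(1) + 2*(3)*conj(1)]
      = (1/8)[(7) + (3) + (-2) + (-6) + (6)] = 8/8 = 1
  <chi_rho, chi_2> = (1/8)[1*(7)*conj(1) + 1*(3)*conj(1) + 2*(-1)*conj(1) + 2*(-3)*conj(-1) + 2*(3)*conj(-1)]
      = (1/8)[(7) + (3) + (-2) + (6) + (-6)] = 8/8 = 1
  <chi_rho, chi_3> = (1/8)[1*(7)*conj(1) + 1*(3)*conj(1) + 2*(-1)*conj(-1) + 2*(-3)*conj(1) + 2*(3)*conj(-1)]
      = (1/8)[(7) + (3) + (2) + (-6) + (-6)] = 0/8 = 0
  <chi_rho, chi_4> = (1/8)[1*(7)*conj(1) + 1*(3)*conj(1) + 2*(-1)*conj(-1) + 2*(-3)*conj(-1) + 2*(3)*conj(1)]
      = (1/8)[(7) + (3) + (2) + (6) + (6)] = 24/8 = 3
  <chi_rho, chi_5> = (1/8)[1*(7)*conj(2) + 1*(3)*conj(-2) + 2*(-1)*conj(0) + 2*(-3)*conj(0) + 2*(3)*conj(0)]
      = (1/8)[(14) + (-6) + (0) + (0) + (0)] = 8/8 = 1
Dimension check: dim(rho) = sum (mult * dim) = 1*1 + 1*1 + 0*1 + 3*1 + 1*2 = 7 = chi_rho(e) = 7.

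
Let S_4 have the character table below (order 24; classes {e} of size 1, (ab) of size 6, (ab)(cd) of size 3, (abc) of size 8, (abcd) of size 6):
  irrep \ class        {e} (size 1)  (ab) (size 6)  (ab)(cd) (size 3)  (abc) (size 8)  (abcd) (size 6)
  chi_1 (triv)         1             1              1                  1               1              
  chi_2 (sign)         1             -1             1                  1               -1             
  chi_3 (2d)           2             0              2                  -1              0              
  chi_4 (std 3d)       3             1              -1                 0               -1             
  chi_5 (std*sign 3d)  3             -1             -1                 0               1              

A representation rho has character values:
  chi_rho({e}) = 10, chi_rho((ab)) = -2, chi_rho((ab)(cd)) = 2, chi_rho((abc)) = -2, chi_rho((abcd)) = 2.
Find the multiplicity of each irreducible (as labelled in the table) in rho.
Multiplicities: chi_1: 0, chi_2: 0, chi_3: 2, chi_4: 0, chi_5: 2.

Details: Use <chi_rho, chi> = (1/|G|) sum_C |C| * chi_rho(C) * conj(chi(C)) with |G| = 24 for each irreducible chi in the table:
  <chi_rho, chi_1> = (1/24)[1*(10)*conj(1) + 6*(-2)*conj(1) + 3*(2)*conj(1) + 8*(-2)*conj(1) + 6*(2)*conj(1)]
      = (1/24)[(10) + (-12) + (6) + (-16) + (12)] = 0/24 = 0
  <chi_rho, chi_2> = (1/24)[1*(10)*conj(1) + 6*(-2)*conj(-1) + 3*(2)*conj(1) + 8*(-2)*conj(1) + 6*(2)*conj(-1)]
      = (1/24)[(10) + (12) + (6) + (-16) + (-12)] = 0/24 = 0
  <chi_rho, chi_3> = (1/24)[1*(10)*conj(2) + 6*(-2)*conj(0) + 3*(2)*conj(2) + 8*(-2)*conj(-1) + 6*(2)*conj(0)]
      = (1/24)[(20) + (0) + (12) + (16) + (0)] = 48/24 = 2
  <chi_rho, chi_4> = (1/24)[1*(10)*conj(3) + 6*(-2)*conj(1) + 3*(2)*conj(-1) + 8*(-2)*conj(0) + 6*(2)*conj(-1)]
      = (1/24)[(30) + (-12) + (-6) + (0) + (-12)] = 0/24 = 0
  <chi_rho, chi_5> = (1/24)[1*(10)*conj(3) + 6*(-2)*conj(-1) + 3*(2)*conj(-1) + 8*(-2)*conj(0) + 6*(2)*conj(1)]
      = (1/24)[(30) + (12) + (-6) + (0) + (12)] = 48/24 = 2
Dimension check: dim(rho) = sum (mult * dim) = 0*1 + 0*1 + 2*2 + 0*3 + 2*3 = 10 = chi_rho(e) = 10.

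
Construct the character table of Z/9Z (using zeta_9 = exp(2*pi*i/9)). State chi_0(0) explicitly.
Character table of Z/9Z (irreps indexed chi_0,...,chi_8 with chi_k(m) = zeta_9^(k*m), zeta_9 = exp(2*pi*i/9)):
  irrep \ class  {0} (size 1)  {1} (size 1)    {2} (size 1)    {3} (size 1)    {4} (size 1)    {5} (size 1)    {6} (size 1)    {7} (size 1)    {8} (size 1)  
  chi_0          1             1               1               1               1               1               1               1               1             
  chi_1          1             exp(2*I*pi/9)   exp(4*I*pi/9)   exp(2*I*pi/3)   exp(8*I*pi/9)   exp(-8*I*pi/9)  exp(-2*I*pi/3)  exp(-4*I*pi/9)  exp(-2*I*pi/9)
  chi_2          1             exp(4*I*pi/9)   exp(8*I*pi/9)   exp(-2*I*pi/3)  exp(-2*I*pi/9)  exp(2*I*pi/9)   exp(2*I*pi/3)   exp(-8*I*pi/9)  exp(-4*I*pi/9)
  chi_3          1             exp(2*I*pi/3)   exp(-2*I*pi/3)  1               exp(2*I*pi/3)   exp(-2*I*pi/3)  1               exp(2*I*pi/3)   exp(-2*I*pi/3)
  chi_4          1             exp(8*I*pi/9)   exp(-2*I*pi/9)  exp(2*I*pi/3)   exp(-4*I*pi/9)  exp(4*I*pi/9)   exp(-2*I*pi/3)  exp(2*I*pi/9)   exp(-8*I*pi/9)
  chi_5          1             exp(-8*I*pi/9)  exp(2*I*pi/9)   exp(-2*I*pi/3)  exp(4*I*pi/9)   exp(-4*I*pi/9)  exp(2*I*pi/3)   exp(-2*I*pi/9)  exp(8*I*pi/9) 
  chi_6          1             exp(-2*I*pi/3)  exp(2*I*pi/3)   1               exp(-2*I*pi/3)  exp(2*I*pi/3)   1               exp(-2*I*pi/3)  exp(2*I*pi/3) 
  chi_7          1             exp(-4*I*pi/9)  exp(-8*I*pi/9)  exp(2*I*pi/3)   exp(2*I*pi/9)   exp(-2*I*pi/9)  exp(-2*I*pi/3)  exp(8*I*pi/9)   exp(4*I*pi/9) 
  chi_8          1             exp(-2*I*pi/9)  exp(-4*I*pi/9)  exp(-2*I*pi/3)  exp(-8*I*pi/9)  exp(8*I*pi/9)   exp(2*I*pi/3)   exp(4*I*pi/9)   exp(2*I*pi/9) 

Spot check: chi_0(0) = zeta_9^(0*0) = zeta_9^0 = 1.

Why: Z/9Z is abelian, so all 9 irreducible complex representations are 1-dimensional. They are given by chi_k(m) = zeta_9^(k*m) for k = 0,...,8. Row orthogonality: sum_m chi_k(m) conj(chi_l(m)) = 9 * [k = l].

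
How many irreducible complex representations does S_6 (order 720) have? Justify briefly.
11

Why: The number of irreducible complex representations of a finite group equals its number of conjugacy classes. Conjugacy classes in S_6 correspond to cycle types, i.e. partitions of 6; there are p(6) = 11 of them, so S_6 (order 720) has exactly 11 irreducible complex representations.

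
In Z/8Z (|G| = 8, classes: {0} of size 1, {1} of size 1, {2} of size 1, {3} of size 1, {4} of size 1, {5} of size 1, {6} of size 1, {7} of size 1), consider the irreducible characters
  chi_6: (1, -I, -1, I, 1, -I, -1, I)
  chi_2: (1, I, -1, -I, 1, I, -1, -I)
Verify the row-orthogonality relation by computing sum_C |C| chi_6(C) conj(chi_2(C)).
Sum = 0; so <chi_6, chi_2> = 0 (distinct irreducibles are orthogonal).

Proof sketch: Compute term by term over conjugacy classes (|C| * chi_6(C) * conj(chi_2(C))):
  1*(1)*conj(1) + 1*(-I)*conj(I) + 1*(-1)*conj(-1) + 1*(I)*conj(-I) + 1*(1)*conj(1) + 1*(-I)*conj(I) + 1*(-1)*conj(-1) + 1*(I)*conj(-I)
  = (1) + (-1) + (1) + (-1) + (1) + (-1) + (1) + (-1)
  = 0.
(Exp terms are combined using exp(i*s)*conj(exp(i*t)) = exp(i*(s-t)), and sums of them are collapsed using the identity that for every m > 1 the m distinct m-th roots of unity sum to 0, e.g. 1 + exp(2*I*pi/3) + exp(-2*I*pi/3) = 0.)
Dividing by |G| = 8 gives 0/8 = 0, matching the row-orthogonality relation <chi_6, chi_2> = [chi_6 = chi_2].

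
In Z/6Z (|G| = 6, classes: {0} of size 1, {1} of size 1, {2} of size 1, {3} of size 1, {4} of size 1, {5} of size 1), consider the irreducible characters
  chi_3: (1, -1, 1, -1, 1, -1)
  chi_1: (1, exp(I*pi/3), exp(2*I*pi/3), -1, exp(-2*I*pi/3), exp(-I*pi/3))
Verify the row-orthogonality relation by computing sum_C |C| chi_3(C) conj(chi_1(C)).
Sum = 0; so <chi_3, chi_1> = 0 (distinct irreducibles are orthogonal).

Reasoning: Compute term by term over conjugacy classes (|C| * chi_3(C) * conj(chi_1(C))):
  1*(1)*conj(1) + 1*(-1)*conj(exp(I*pi/3)) + 1*(1)*conj(exp(2*I*pi/3)) + 1*(-1)*conj(-1) + 1*(1)*conj(exp(-2*I*pi/3)) + 1*(-1)*conj(exp(-I*pi/3))
  = (1) + (-exp(-I*pi/3)) + (exp(-2*I*pi/3)) + (1) + (exp(2*I*pi/3)) + (-exp(I*pi/3))
  = 0.
(Exp terms are combined using exp(i*s)*conj(exp(i*t)) = exp(i*(s-t)), and sums of them are collapsed using the identity that for every m > 1 the m distinct m-th roots of unity sum to 0, e.g. 1 + exp(2*I*pi/3) + exp(-2*I*pi/3) = 0.)
Dividing by |G| = 6 gives 0/6 = 0, matching the row-orthogonality relation <chi_3, chi_1> = [chi_3 = chi_1].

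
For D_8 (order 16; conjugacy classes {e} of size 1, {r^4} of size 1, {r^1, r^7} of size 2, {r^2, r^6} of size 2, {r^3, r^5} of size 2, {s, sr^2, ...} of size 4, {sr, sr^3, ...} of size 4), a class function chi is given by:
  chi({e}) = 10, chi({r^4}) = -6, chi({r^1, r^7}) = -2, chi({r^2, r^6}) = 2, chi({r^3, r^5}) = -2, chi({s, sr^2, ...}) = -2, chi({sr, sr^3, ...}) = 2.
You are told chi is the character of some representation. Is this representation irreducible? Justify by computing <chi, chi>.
Not irreducible (reducible): <chi, chi> = 12 > 1.

Why: <chi, chi> = (1/|G|) sum_C |C| * |chi(C)|^2 = (1/16)[1*|10|^2 + 1*|-6|^2 + 2*|-2|^2 + 2*|2|^2 + 2*|-2|^2 + 4*|-2|^2 + 4*|2|^2]
  = (1/16)[(100) + (36) + (8) + (8) + (8) + (16) + (16)] = 192/16 = 12.
A character is irreducible iff <chi, chi> = 1, so this representation is reducible.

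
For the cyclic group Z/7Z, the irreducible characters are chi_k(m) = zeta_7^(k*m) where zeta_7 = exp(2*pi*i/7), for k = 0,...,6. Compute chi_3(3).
chi_3(3) = zeta_7^9 = exp(4*I*pi/7)

Solution. chi_3(3) = zeta_7^(3*3) = zeta_7^9. Since zeta_7^7 = 1, this equals zeta_7^2 = exp(2*pi*i*2/7) = exp(4*I*pi/7).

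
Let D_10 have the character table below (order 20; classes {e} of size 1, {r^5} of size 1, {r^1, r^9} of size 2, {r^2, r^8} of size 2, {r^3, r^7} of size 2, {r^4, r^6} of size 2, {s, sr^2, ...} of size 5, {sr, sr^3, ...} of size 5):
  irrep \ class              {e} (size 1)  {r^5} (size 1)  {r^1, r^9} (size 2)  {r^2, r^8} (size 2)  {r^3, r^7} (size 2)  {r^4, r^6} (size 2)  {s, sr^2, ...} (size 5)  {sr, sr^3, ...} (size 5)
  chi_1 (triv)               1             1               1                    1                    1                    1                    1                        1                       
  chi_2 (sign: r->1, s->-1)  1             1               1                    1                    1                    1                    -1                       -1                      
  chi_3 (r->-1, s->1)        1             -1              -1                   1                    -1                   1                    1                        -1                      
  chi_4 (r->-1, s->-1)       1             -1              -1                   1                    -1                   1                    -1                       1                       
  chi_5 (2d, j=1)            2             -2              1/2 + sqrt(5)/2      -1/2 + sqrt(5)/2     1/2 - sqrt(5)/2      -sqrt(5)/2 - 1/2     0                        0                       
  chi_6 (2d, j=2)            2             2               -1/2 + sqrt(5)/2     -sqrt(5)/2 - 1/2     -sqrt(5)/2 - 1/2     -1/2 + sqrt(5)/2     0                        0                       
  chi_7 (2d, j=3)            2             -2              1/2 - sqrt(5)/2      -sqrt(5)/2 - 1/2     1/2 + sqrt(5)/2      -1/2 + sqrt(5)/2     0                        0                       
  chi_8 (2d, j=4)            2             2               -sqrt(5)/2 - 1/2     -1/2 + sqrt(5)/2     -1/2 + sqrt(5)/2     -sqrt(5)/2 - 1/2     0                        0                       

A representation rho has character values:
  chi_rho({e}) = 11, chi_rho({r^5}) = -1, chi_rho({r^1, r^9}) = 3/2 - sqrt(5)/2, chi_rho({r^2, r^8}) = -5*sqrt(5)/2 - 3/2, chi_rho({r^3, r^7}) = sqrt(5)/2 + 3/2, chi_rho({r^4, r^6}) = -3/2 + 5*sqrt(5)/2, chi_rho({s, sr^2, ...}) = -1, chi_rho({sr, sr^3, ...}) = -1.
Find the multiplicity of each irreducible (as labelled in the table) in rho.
Multiplicities: chi_1: 0, chi_2: 1, chi_3: 0, chi_4: 0, chi_5: 0, chi_6: 2, chi_7: 3, chi_8: 0.

Why: Use <chi_rho, chi> = (1/|G|) sum_C |C| * chi_rho(C) * conj(chi(C)) with |G| = 20 for each irreducible chi in the table:
  <chi_rho, chi_1> = (1/20)[1*(11)*conj(1) + 1*(-1)*conj(1) + 2*(3/2 - sqrt(5)/2)*conj(1) + 2*(-5*sqrt(5)/2 - 3/2)*conj(1) + 2*(sqrt(5)/2 + 3/2)*conj(1) + 2*(-3/2 + 5*sqrt(5)/2)*conj(1) + 5*(-1)*conj(1) + 5*(-1)*conj(1)]
      = (1/20)[(11) + (-1) + (3 - sqrt(5)) + (-5*sqrt(5) - 3) + (sqrt(5) + 3) + (-3 + 5*sqrt(5)) + (-5) + (-5)] = 0/20 = 0
  <chi_rho, chi_2> = (1/20)[1*(11)*conj(1) + 1*(-1)*conj(1) + 2*(3/2 - sqrt(5)/2)*conj(1) + 2*(-5*sqrt(5)/2 - 3/2)*conj(1) + 2*(sqrt(5)/2 + 3/2)*conj(1) + 2*(-3/2 + 5*sqrt(5)/2)*conj(1) + 5*(-1)*conj(-1) + 5*(-1)*conj(-1)]
      = (1/20)[(11) + (-1) + (3 - sqrt(5)) + (-5*sqrt(5) - 3) + (sqrt(5) + 3) + (-3 + 5*sqrt(5)) + (5) + (5)] = 20/20 = 1
  <chi_rho, chi_3> = (1/20)[1*(11)*conj(1) + 1*(-1)*conj(-1) + 2*(3/2 - sqrt(5)/2)*conj(-1) + 2*(-5*sqrt(5)/2 - 3/2)*conj(1) + 2*(sqrt(5)/2 + 3/2)*conj(-1) + 2*(-3/2 + 5*sqrt(5)/2)*conj(1) + 5*(-1)*conj(1) + 5*(-1)*conj(-1)]
      = (1/20)[(11) + (1) + (-3 + sqrt(5)) + (-5*sqrt(5) - 3) + (-3 - sqrt(5)) + (-3 + 5*sqrt(5)) + (-5) + (5)] = 0/20 = 0
  <chi_rho, chi_4> = (1/20)[1*(11)*conj(1) + 1*(-1)*conj(-1) + 2*(3/2 - sqrt(5)/2)*conj(-1) + 2*(-5*sqrt(5)/2 - 3/2)*conj(1) + 2*(sqrt(5)/2 + 3/2)*conj(-1) + 2*(-3/2 + 5*sqrt(5)/2)*conj(1) + 5*(-1)*conj(-1) + 5*(-1)*conj(1)]
      = (1/20)[(11) + (1) + (-3 + sqrt(5)) + (-5*sqrt(5) - 3) + (-3 - sqrt(5)) + (-3 + 5*sqrt(5)) + (5) + (-5)] = 0/20 = 0
  <chi_rho, chi_5> = (1/20)[1*(11)*conj(2) + 1*(-1)*conj(-2) + 2*(3/2 - sqrt(5)/2)*conj(1/2 + sqrt(5)/2) + 2*(-5*sqrt(5)/2 - 3/2)*conj(-1/2 + sqrt(5)/2) + 2*(sqrt(5)/2 + 3/2)*conj(1/2 - sqrt(5)/2) + 2*(-3/2 + 5*sqrt(5)/2)*conj(-sqrt(5)/2 - 1/2) + 5*(-1)*conj(0) + 5*(-1)*conj(0)]
      = (1/20)[(22) + (2) + (-1 + sqrt(5)) + (-11 + sqrt(5)) + (-sqrt(5) - 1) + (-11 - sqrt(5)) + (0) + (0)] = 0/20 = 0
  <chi_rho, chi_6> = (1/20)[1*(11)*conj(2) + 1*(-1)*conj(2) + 2*(3/2 - sqrt(5)/2)*conj(-1/2 + sqrt(5)/2) + 2*(-5*sqrt(5)/2 - 3/2)*conj(-sqrt(5)/2 - 1/2) + 2*(sqrt(5)/2 + 3/2)*conj(-sqrt(5)/2 - 1/2) + 2*(-3/2 + 5*sqrt(5)/2)*conj(-1/2 + sqrt(5)/2) + 5*(-1)*conj(0) + 5*(-1)*conj(0)]
      = (1/20)[(22) + (-2) + (-4 + 2*sqrt(5)) + (4*sqrt(5) + 14) + (-2*sqrt(5) - 4) + (14 - 4*sqrt(5)) + (0) + (0)] = 40/20 = 2
  <chi_rho, chi_7> = (1/20)[1*(11)*conj(2) + 1*(-1)*conj(-2) + 2*(3/2 - sqrt(5)/2)*conj(1/2 - sqrt(5)/2) + 2*(-5*sqrt(5)/2 - 3/2)*conj(-sqrt(5)/2 - 1/2) + 2*(sqrt(5)/2 + 3/2)*conj(1/2 + sqrt(5)/2) + 2*(-3/2 + 5*sqrt(5)/2)*conj(-1/2 + sqrt(5)/2) + 5*(-1)*conj(0) + 5*(-1)*conj(0)]
      = (1/20)[(22) + (2) + (4 - 2*sqrt(5)) + (4*sqrt(5) + 14) + (4 + 2*sqrt(5)) + (14 - 4*sqrt(5)) + (0) + (0)] = 60/20 = 3
  <chi_rho, chi_8> = (1/20)[1*(11)*conj(2) + 1*(-1)*conj(2) + 2*(3/2 - sqrt(5)/2)*conj(-sqrt(5)/2 - 1/2) + 2*(-5*sqrt(5)/2 - 3/2)*conj(-1/2 + sqrt(5)/2) + 2*(sqrt(5)/2 + 3/2)*conj(-1/2 + sqrt(5)/2) + 2*(-3/2 + 5*sqrt(5)/2)*conj(-sqrt(5)/2 - 1/2) + 5*(-1)*conj(0) + 5*(-1)*conj(0)]
      = (1/20)[(22) + (-2) + (1 - sqrt(5)) + (-11 + sqrt(5)) + (1 + sqrt(5)) + (-11 - sqrt(5)) + (0) + (0)] = 0/20 = 0
Dimension check: dim(rho) = sum (mult * dim) = 0*1 + 1*1 + 0*1 + 0*1 + 0*2 + 2*2 + 3*2 + 0*2 = 11 = chi_rho(e) = 11.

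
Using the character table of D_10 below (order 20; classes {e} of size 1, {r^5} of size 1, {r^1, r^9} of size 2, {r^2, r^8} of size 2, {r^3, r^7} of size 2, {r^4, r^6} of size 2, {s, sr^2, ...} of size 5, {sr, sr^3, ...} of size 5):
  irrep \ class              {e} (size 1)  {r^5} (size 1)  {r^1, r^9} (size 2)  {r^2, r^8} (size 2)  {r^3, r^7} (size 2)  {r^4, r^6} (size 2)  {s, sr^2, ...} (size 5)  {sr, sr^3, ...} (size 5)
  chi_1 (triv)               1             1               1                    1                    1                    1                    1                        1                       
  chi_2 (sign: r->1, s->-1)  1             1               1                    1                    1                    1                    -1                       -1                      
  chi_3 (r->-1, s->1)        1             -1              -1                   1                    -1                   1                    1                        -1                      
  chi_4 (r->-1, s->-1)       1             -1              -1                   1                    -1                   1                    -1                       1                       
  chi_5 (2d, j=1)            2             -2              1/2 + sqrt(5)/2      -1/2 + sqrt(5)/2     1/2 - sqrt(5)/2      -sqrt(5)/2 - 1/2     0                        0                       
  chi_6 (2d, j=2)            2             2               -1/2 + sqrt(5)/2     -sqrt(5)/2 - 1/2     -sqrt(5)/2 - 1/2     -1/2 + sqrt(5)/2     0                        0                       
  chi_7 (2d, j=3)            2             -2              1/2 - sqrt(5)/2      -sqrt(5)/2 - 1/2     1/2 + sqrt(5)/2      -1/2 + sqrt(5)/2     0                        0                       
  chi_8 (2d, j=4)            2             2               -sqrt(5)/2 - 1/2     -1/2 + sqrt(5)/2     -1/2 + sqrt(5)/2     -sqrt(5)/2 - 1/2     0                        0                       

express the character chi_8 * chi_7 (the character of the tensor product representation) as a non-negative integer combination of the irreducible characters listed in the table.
chi_8 tensor chi_7 = chi_5 + chi_7 (all other irreducibles have multiplicity 0).

Working: The character of a tensor product is the pointwise product (chi_8 * chi_7)(C) = chi_8(C) * chi_7(C):
  {e}: (2)*(2), {r^5}: (2)*(-2), {r^1, r^9}: (-sqrt(5)/2 - 1/2)*(1/2 - sqrt(5)/2), {r^2, r^8}: (-1/2 + sqrt(5)/2)*(-sqrt(5)/2 - 1/2), {r^3, r^7}: (-1/2 + sqrt(5)/2)*(1/2 + sqrt(5)/2), {r^4, r^6}: (-sqrt(5)/2 - 1/2)*(-1/2 + sqrt(5)/2), {s, sr^2, ...}: (0)*(0), {sr, sr^3, ...}: (0)*(0)
so (chi_8 * chi_7) takes values
  {e} -> 4, {r^5} -> -4, {r^1, r^9} -> 1, {r^2, r^8} -> -1, {r^3, r^7} -> 1, {r^4, r^6} -> -1, {s, sr^2, ...} -> 0, {sr, sr^3, ...} -> 0.
Now take the inner product of this character with each irreducible chi from the table, <chi_8*chi_7, chi> = (1/20) sum_C |C| (chi_8*chi_7)(C) conj(chi(C)):
  <chi_8*chi_7, chi_1> = (1/20)[1*(4)*conj(1) + 1*(-4)*conj(1) + 2*(1)*conj(1) + 2*(-1)*conj(1) + 2*(1)*conj(1) + 2*(-1)*conj(1) + 5*(0)*conj(1) + 5*(0)*conj(1)]
      = (1/20)[(4) + (-4) + (2) + (-2) + (2) + (-2) + (0) + (0)] = 0/20 = 0
  <chi_8*chi_7, chi_2> = (1/20)[1*(4)*conj(1) + 1*(-4)*conj(1) + 2*(1)*conj(1) + 2*(-1)*conj(1) + 2*(1)*conj(1) + 2*(-1)*conj(1) + 5*(0)*conj(-1) + 5*(0)*conj(-1)]
      = (1/20)[(4) + (-4) + (2) + (-2) + (2) + (-2) + (0) + (0)] = 0/20 = 0
  <chi_8*chi_7, chi_3> = (1/20)[1*(4)*conj(1) + 1*(-4)*conj(-1) + 2*(1)*conj(-1) + 2*(-1)*conj(1) + 2*(1)*conj(-1) + 2*(-1)*conj(1) + 5*(0)*conj(1) + 5*(0)*conj(-1)]
      = (1/20)[(4) + (4) + (-2) + (-2) + (-2) + (-2) + (0) + (0)] = 0/20 = 0
  <chi_8*chi_7, chi_4> = (1/20)[1*(4)*conj(1) + 1*(-4)*conj(-1) + 2*(1)*conj(-1) + 2*(-1)*conj(1) + 2*(1)*conj(-1) + 2*(-1)*conj(1) + 5*(0)*conj(-1) + 5*(0)*conj(1)]
      = (1/20)[(4) + (4) + (-2) + (-2) + (-2) + (-2) + (0) + (0)] = 0/20 = 0
  <chi_8*chi_7, chi_5> = (1/20)[1*(4)*conj(2) + 1*(-4)*conj(-2) + 2*(1)*conj(1/2 + sqrt(5)/2) + 2*(-1)*conj(-1/2 + sqrt(5)/2) + 2*(1)*conj(1/2 - sqrt(5)/2) + 2*(-1)*conj(-sqrt(5)/2 - 1/2) + 5*(0)*conj(0) + 5*(0)*conj(0)]
      = (1/20)[(8) + (8) + (1 + sqrt(5)) + (1 - sqrt(5)) + (1 - sqrt(5)) + (1 + sqrt(5)) + (0) + (0)] = 20/20 = 1
  <chi_8*chi_7, chi_6> = (1/20)[1*(4)*conj(2) + 1*(-4)*conj(2) + 2*(1)*conj(-1/2 + sqrt(5)/2) + 2*(-1)*conj(-sqrt(5)/2 - 1/2) + 2*(1)*conj(-sqrt(5)/2 - 1/2) + 2*(-1)*conj(-1/2 + sqrt(5)/2) + 5*(0)*conj(0) + 5*(0)*conj(0)]
      = (1/20)[(8) + (-8) + (-1 + sqrt(5)) + (1 + sqrt(5)) + (-sqrt(5) - 1) + (1 - sqrt(5)) + (0) + (0)] = 0/20 = 0
  <chi_8*chi_7, chi_7> = (1/20)[1*(4)*conj(2) + 1*(-4)*conj(-2) + 2*(1)*conj(1/2 - sqrt(5)/2) + 2*(-1)*conj(-sqrt(5)/2 - 1/2) + 2*(1)*conj(1/2 + sqrt(5)/2) + 2*(-1)*conj(-1/2 + sqrt(5)/2) + 5*(0)*conj(0) + 5*(0)*conj(0)]
      = (1/20)[(8) + (8) + (1 - sqrt(5)) + (1 + sqrt(5)) + (1 + sqrt(5)) + (1 - sqrt(5)) + (0) + (0)] = 20/20 = 1
  <chi_8*chi_7, chi_8> = (1/20)[1*(4)*conj(2) + 1*(-4)*conj(2) + 2*(1)*conj(-sqrt(5)/2 - 1/2) + 2*(-1)*conj(-1/2 + sqrt(5)/2) + 2*(1)*conj(-1/2 + sqrt(5)/2) + 2*(-1)*conj(-sqrt(5)/2 - 1/2) + 5*(0)*conj(0) + 5*(0)*conj(0)]
      = (1/20)[(8) + (-8) + (-sqrt(5) - 1) + (1 - sqrt(5)) + (-1 + sqrt(5)) + (1 + sqrt(5)) + (0) + (0)] = 0/20 = 0
Hence the multiplicities are chi_5: 1, chi_7: 1. Dimension check: dim(chi_8)*dim(chi_7) = 2*2 = 4 and sum (mult * dim) = 1*2 + 1*2 = 4.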